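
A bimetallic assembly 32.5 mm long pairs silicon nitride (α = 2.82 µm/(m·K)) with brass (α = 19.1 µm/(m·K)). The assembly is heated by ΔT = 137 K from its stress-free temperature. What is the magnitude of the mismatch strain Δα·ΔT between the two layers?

2.23×10⁻³

Δα = |2.82 − 19.1|×10⁻⁶/K = 16.3×10⁻⁶/K.
Mismatch strain = Δα·ΔT = 16.3×10⁻⁶ × 137.0 = 2.23×10⁻³.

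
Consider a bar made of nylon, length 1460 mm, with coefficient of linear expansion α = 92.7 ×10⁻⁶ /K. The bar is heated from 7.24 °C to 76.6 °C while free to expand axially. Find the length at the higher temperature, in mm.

ΔT = 76.6 − 7.24 = 69.36 K.
ΔL = α·L₀·ΔT = 92.7×10⁻⁶ × 1460 mm × 69.36 K = 9.39 mm.
L = L₀ + ΔL = 1460 + 9.39 = 1469.4 mm.

1469.4 mm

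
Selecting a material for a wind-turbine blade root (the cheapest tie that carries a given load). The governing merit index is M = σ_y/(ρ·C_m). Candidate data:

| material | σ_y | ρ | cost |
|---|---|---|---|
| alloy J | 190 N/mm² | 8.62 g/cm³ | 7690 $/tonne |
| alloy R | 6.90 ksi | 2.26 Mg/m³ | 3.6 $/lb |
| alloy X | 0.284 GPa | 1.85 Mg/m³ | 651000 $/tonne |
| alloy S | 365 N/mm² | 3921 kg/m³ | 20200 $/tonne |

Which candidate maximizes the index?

Putting every candidate on a common basis:
  alloy J: σ_y = 190.0 MPa, ρ = 8620 kg/m³, cost = 7.690 $/kg
  alloy R: σ_y = 47.57 MPa, ρ = 2260 kg/m³, cost = 7.937 $/kg
  alloy X: σ_y = 284.0 MPa, ρ = 1850 kg/m³, cost = 651.0 $/kg
  alloy S: σ_y = 365.0 MPa, ρ = 3921 kg/m³, cost = 20.20 $/kg
  alloy S: M = 4.61 kN·m per $
  alloy J: M = 2.87 kN·m per $
  alloy R: M = 2.65 kN·m per $
  alloy X: M = 0.236 kN·m per $
Highest index: alloy S.

alloy S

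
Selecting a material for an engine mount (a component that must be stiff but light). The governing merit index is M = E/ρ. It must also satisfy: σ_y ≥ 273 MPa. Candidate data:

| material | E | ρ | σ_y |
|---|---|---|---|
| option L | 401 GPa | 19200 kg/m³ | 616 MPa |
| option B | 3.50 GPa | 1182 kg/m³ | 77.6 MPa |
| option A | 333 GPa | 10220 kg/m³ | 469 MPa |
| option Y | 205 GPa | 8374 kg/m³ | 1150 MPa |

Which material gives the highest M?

option A

Screen on constraints: σ_y ≥ 273 MPa. Survivors: option L, option A, option Y.
Computing M directly (units already consistent):
  option A: M = 32.6 MN·m/kg
  option Y: M = 24.5 MN·m/kg
  option L: M = 20.9 MN·m/kg
Option A has the largest M.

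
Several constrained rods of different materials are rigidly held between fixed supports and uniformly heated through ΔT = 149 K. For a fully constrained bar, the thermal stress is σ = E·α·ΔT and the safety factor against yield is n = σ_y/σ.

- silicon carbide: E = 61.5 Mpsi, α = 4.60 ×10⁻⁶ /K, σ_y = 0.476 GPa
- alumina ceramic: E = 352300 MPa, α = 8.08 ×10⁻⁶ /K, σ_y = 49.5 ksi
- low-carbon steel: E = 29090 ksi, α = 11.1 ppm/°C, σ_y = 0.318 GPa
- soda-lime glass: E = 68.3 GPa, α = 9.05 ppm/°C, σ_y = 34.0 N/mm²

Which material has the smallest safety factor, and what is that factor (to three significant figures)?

Per material, after unit conversion:
  silicon carbide: E = 424.0, α = 4.60, σ_y = 476.0 → σ = 291 MPa, n = 1.64
  alumina ceramic: E = 352.3, α = 8.08, σ_y = 341.3 → σ = 424 MPa, n = 0.805
  low-carbon steel: E = 200.6, α = 11.1, σ_y = 318.0 → σ = 332 MPa, n = 0.959
  soda-lime glass: E = 68.30, α = 9.05, σ_y = 34.00 → σ = 92.1 MPa, n = 0.369
The minimum is soda-lime glass at n = 0.369.

soda-lime glass, n = 0.369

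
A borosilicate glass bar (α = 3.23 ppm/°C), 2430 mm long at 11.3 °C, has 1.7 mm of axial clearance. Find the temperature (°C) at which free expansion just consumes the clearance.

α·L₀·ΔT = 1.7 mm ⇒ ΔT = 1.7 / (3.23×10⁻⁶ × 2430.0) = 216.6 K.
T = 11.3 + 216.6 = 227.9 °C.

228 °C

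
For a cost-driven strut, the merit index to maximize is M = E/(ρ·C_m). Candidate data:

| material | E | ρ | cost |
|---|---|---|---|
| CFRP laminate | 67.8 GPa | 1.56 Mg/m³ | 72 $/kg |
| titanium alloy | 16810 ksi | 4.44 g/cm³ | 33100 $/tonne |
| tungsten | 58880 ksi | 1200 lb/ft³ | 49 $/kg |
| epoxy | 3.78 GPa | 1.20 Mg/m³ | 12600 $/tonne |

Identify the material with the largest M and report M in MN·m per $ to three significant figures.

titanium alloy, M = 0.789 MN·m per $

Normalizing units and computing the index:
  CFRP laminate: E = 67.80 GPa, ρ = 1560 kg/m³, cost = 72.00 $/kg
  titanium alloy: E = 115.9 GPa, ρ = 4440 kg/m³, cost = 33.10 $/kg
  tungsten: E = 406.0 GPa, ρ = 19220 kg/m³, cost = 49.00 $/kg
  epoxy: E = 3.780 GPa, ρ = 1200 kg/m³, cost = 12.60 $/kg
  titanium alloy: M = 0.789 MN·m per $
  CFRP laminate: M = 0.604 MN·m per $
  tungsten: M = 0.431 MN·m per $
  epoxy: M = 0.250 MN·m per $
Highest index: titanium alloy.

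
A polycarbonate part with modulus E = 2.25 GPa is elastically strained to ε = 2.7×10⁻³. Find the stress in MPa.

σ = E·ε = 2250 MPa × 2.7×10⁻³ = 6.08 MPa.

6.08 MPa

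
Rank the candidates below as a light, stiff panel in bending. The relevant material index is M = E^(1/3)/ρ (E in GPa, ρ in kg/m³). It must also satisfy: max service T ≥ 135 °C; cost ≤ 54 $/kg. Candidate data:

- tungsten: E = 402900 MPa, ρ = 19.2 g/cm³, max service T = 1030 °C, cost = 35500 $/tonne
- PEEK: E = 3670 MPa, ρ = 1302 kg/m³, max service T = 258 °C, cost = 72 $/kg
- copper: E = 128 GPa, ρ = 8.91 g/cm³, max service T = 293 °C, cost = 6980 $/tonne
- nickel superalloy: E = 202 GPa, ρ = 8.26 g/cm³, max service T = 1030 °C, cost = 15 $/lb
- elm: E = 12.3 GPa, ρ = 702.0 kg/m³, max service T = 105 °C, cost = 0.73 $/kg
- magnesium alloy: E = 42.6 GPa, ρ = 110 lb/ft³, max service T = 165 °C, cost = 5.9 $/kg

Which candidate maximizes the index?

Screen on constraints: max service T ≥ 135 °C; cost ≤ 54 $/kg. Survivors: tungsten, copper, nickel superalloy, magnesium alloy.
In SI units:
  tungsten: E = 402.9 GPa, ρ = 19200 kg/m³
  copper: E = 128.0 GPa, ρ = 8910 kg/m³
  nickel superalloy: E = 202.0 GPa, ρ = 8260 kg/m³
  magnesium alloy: E = 42.60 GPa, ρ = 1762 kg/m³
  magnesium alloy: M = 1.98×10⁻³
  nickel superalloy: M = 0.710×10⁻³
  copper: M = 0.566×10⁻³
  tungsten: M = 0.385×10⁻³
The maximum is for magnesium alloy.

magnesium alloy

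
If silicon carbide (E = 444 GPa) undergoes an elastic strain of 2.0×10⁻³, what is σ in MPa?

σ = E·ε = 444000 MPa × 2.0×10⁻³ = 888 MPa.

888 MPa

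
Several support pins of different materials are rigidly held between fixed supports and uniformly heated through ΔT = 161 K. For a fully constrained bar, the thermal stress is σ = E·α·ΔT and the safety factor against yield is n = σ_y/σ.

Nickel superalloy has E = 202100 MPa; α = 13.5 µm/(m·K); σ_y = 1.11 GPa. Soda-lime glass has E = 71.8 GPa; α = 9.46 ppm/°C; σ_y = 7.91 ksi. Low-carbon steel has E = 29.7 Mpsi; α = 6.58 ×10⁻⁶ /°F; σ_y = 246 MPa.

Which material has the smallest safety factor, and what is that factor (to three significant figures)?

soda-lime glass, n = 0.499

In consistent units (E in GPa, α in ×10⁻⁶/K, σ_y in MPa):
  nickel superalloy: E = 202.1, α = 13.5, σ_y = 1110 → σ = 439 MPa, n = 2.53
  soda-lime glass: E = 71.80, α = 9.46, σ_y = 54.54 → σ = 109 MPa, n = 0.499
  low-carbon steel: E = 204.8, α = 11.8, σ_y = 246.0 → σ = 390 MPa, n = 0.630
The minimum is soda-lime glass at n = 0.499.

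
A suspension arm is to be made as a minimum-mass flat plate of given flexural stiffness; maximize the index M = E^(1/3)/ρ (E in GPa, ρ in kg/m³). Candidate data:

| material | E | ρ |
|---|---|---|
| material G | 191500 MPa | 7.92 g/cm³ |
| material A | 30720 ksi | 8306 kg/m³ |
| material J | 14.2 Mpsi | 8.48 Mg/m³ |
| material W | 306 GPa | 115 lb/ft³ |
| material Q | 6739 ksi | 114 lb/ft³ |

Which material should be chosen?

Convert each candidate to consistent units, then evaluate M:
  material G: E = 191.5 GPa, ρ = 7920 kg/m³
  material A: E = 211.8 GPa, ρ = 8306 kg/m³
  material J: E = 97.91 GPa, ρ = 8480 kg/m³
  material W: E = 306.0 GPa, ρ = 1842 kg/m³
  material Q: E = 46.46 GPa, ρ = 1826 kg/m³
  material W: M = 3.66×10⁻³
  material Q: M = 1.97×10⁻³
  material G: M = 0.728×10⁻³
  material A: M = 0.718×10⁻³
  material J: M = 0.544×10⁻³
The maximum is for material W.

material W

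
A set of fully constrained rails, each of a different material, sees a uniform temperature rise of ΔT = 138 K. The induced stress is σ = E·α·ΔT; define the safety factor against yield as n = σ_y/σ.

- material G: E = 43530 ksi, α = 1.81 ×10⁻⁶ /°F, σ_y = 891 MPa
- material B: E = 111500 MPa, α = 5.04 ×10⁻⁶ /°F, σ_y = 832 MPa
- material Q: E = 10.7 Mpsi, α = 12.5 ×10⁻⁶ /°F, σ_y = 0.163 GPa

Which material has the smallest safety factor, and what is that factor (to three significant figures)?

material Q, n = 0.712

Per material, after unit conversion:
  material G: E = 300.1, α = 3.26, σ_y = 891.0 → σ = 135 MPa, n = 6.60
  material B: E = 111.5, α = 9.07, σ_y = 832.0 → σ = 140 MPa, n = 5.96
  material Q: E = 73.77, α = 22.5, σ_y = 163.0 → σ = 229 MPa, n = 0.712
Material Q has the lowest safety factor, n = 0.712.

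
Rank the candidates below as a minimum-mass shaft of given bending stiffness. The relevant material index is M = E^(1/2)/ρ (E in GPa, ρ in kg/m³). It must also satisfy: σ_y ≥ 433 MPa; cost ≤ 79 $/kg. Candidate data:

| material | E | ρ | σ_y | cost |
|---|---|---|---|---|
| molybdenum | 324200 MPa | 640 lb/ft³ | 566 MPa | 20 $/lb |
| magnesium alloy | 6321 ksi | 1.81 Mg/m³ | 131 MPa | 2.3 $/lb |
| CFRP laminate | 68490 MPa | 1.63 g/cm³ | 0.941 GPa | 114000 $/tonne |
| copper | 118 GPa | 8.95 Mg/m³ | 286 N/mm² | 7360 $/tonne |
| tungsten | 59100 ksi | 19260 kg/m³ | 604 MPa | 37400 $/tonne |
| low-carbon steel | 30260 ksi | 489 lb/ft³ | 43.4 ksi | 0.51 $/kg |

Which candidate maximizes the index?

molybdenum

Screen on constraints: σ_y ≥ 433 MPa; cost ≤ 79 $/kg. Survivors: molybdenum, tungsten.
Convert each candidate to consistent units, then evaluate M:
  molybdenum: E = 324.2 GPa, ρ = 10250 kg/m³
  tungsten: E = 407.5 GPa, ρ = 19260 kg/m³
  molybdenum: M = 1.76×10⁻³
  tungsten: M = 1.05×10⁻³
Molybdenum ranks first.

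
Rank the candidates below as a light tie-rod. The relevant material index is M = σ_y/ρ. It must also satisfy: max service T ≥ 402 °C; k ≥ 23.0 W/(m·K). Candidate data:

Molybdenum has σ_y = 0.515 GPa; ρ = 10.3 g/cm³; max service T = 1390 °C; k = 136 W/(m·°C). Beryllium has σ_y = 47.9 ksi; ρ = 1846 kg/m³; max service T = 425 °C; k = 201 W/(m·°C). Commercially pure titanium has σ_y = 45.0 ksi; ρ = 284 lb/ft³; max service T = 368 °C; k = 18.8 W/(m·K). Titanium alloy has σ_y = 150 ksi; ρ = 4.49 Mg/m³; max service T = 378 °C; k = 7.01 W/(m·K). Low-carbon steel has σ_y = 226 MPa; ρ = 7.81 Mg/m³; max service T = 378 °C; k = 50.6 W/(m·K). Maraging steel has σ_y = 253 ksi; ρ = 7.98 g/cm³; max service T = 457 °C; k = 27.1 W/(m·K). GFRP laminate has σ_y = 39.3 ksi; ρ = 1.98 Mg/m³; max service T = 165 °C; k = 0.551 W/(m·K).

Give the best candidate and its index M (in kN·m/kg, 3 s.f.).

Screen on constraints: max service T ≥ 402 °C; k ≥ 23.0 W/(m·K). Survivors: molybdenum, beryllium, maraging steel.
Normalizing units and computing the index:
  molybdenum: σ_y = 515.0 MPa, ρ = 10300 kg/m³
  beryllium: σ_y = 330.3 MPa, ρ = 1846 kg/m³
  maraging steel: σ_y = 1744 MPa, ρ = 7980 kg/m³
  maraging steel: M = 219 kN·m/kg
  beryllium: M = 179 kN·m/kg
  molybdenum: M = 50.0 kN·m/kg
The maximum is for maraging steel.

maraging steel, M = 219 kN·m/kg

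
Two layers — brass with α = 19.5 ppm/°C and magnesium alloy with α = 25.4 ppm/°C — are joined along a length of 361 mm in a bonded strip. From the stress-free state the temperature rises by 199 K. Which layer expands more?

magnesium alloy

α(brass) = 19.5×10⁻⁶/K vs α(magnesium alloy) = 25.4×10⁻⁶/K.
Higher α expands more for the same ΔT: magnesium alloy.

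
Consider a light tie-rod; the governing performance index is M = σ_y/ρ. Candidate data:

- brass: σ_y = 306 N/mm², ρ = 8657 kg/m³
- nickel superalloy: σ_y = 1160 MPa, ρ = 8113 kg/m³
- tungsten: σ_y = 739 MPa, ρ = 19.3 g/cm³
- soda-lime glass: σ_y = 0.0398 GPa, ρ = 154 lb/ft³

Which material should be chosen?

nickel superalloy

Convert each candidate to consistent units, then evaluate M:
  brass: σ_y = 306.0 MPa, ρ = 8657 kg/m³
  nickel superalloy: σ_y = 1160 MPa, ρ = 8113 kg/m³
  tungsten: σ_y = 739.0 MPa, ρ = 19300 kg/m³
  soda-lime glass: σ_y = 39.80 MPa, ρ = 2467 kg/m³
  nickel superalloy: M = 143 kN·m/kg
  tungsten: M = 38.3 kN·m/kg
  brass: M = 35.3 kN·m/kg
  soda-lime glass: M = 16.1 kN·m/kg
Nickel superalloy has the largest M.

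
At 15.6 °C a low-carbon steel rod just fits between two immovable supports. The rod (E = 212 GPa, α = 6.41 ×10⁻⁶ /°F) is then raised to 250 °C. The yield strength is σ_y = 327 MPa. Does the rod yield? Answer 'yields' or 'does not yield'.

α = 6.41×10⁻⁶/°F × 9/5 = 11.5×10⁻⁶/K.
ΔT = 234.4 K. Constrained thermal stress σ = E·α·ΔT = 212.0×10³ MPa × 11.5×10⁻⁶ × 234.4 = 573 MPa (compressive).
Compare to σ_y = 327 MPa: σ ≥ σ_y, so it yields.

yields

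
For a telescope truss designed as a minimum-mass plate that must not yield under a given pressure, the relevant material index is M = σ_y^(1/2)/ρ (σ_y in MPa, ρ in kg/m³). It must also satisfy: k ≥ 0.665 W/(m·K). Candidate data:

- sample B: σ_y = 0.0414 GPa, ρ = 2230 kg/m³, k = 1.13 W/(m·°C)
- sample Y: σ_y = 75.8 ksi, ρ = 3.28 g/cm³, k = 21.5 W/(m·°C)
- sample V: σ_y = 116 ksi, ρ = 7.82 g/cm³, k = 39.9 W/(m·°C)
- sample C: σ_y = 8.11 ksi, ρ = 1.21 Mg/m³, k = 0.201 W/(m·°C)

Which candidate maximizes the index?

sample Y

Screen on constraints: k ≥ 0.665 W/(m·K). Survivors: sample B, sample Y, sample V.
After converting to SI:
  sample B: σ_y = 41.40 MPa, ρ = 2230 kg/m³
  sample Y: σ_y = 522.6 MPa, ρ = 3280 kg/m³
  sample V: σ_y = 799.8 MPa, ρ = 7820 kg/m³
  sample Y: M = 6.97×10⁻³
  sample V: M = 3.62×10⁻³
  sample B: M = 2.89×10⁻³
The maximum is for sample Y.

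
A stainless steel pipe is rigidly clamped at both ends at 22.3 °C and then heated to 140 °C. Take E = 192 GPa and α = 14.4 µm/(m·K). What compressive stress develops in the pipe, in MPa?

ΔT = 117.7 K. Constrained thermal stress σ = E·α·ΔT = 192.0×10³ MPa × 14.4×10⁻⁶ × 117.7 = 325 MPa (compressive).

325 MPa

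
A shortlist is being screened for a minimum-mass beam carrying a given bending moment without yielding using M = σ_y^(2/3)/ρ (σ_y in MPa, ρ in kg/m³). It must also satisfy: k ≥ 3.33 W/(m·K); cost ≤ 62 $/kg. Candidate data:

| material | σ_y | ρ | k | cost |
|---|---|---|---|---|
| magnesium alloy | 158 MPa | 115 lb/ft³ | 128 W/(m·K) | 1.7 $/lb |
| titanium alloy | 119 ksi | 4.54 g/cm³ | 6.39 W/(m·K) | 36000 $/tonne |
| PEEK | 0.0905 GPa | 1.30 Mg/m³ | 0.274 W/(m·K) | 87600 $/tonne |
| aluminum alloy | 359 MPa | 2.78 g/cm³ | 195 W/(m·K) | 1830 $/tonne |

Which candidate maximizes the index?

titanium alloy

Screen on constraints: k ≥ 3.33 W/(m·K); cost ≤ 62 $/kg. Survivors: magnesium alloy, titanium alloy, aluminum alloy.
After converting to SI:
  magnesium alloy: σ_y = 158.0 MPa, ρ = 1842 kg/m³
  titanium alloy: σ_y = 820.5 MPa, ρ = 4540 kg/m³
  aluminum alloy: σ_y = 359.0 MPa, ρ = 2780 kg/m³
  titanium alloy: M = 19.3×10⁻³
  aluminum alloy: M = 18.2×10⁻³
  magnesium alloy: M = 15.9×10⁻³
Titanium alloy ranks first.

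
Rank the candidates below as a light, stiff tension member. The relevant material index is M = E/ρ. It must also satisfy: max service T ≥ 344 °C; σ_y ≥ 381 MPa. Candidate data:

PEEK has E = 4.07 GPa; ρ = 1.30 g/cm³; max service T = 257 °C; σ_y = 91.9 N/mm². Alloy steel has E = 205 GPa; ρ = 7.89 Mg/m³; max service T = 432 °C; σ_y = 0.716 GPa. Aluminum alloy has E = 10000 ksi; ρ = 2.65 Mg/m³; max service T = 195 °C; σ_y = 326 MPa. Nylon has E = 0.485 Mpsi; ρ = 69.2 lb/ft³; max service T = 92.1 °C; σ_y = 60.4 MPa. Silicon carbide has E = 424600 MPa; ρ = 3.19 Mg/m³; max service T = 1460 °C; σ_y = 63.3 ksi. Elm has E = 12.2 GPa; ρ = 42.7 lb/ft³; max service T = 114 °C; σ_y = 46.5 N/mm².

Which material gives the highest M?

Screen on constraints: max service T ≥ 344 °C; σ_y ≥ 381 MPa. Survivors: alloy steel, silicon carbide.
Convert each candidate to consistent units, then evaluate M:
  alloy steel: E = 205.0 GPa, ρ = 7890 kg/m³
  silicon carbide: E = 424.6 GPa, ρ = 3190 kg/m³
  silicon carbide: M = 133 MN·m/kg
  alloy steel: M = 26.0 MN·m/kg
The maximum is for silicon carbide.

silicon carbide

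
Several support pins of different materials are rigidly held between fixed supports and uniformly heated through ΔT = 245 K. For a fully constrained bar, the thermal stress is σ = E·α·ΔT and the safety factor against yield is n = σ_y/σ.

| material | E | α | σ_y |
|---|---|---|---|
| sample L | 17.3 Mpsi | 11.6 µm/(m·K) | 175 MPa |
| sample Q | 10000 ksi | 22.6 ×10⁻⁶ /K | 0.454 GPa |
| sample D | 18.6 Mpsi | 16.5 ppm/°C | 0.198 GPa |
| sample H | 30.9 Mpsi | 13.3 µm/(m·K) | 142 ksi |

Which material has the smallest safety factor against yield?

sample D

Converting E to GPa, α to ×10⁻⁶/K, σ_y to MPa, then σ and n for each:
  sample L: E = 119.3, α = 11.6, σ_y = 175.0 → σ = 339 MPa, n = 0.516
  sample Q: E = 68.95, α = 22.6, σ_y = 454.0 → σ = 382 MPa, n = 1.19
  sample D: E = 128.2, α = 16.5, σ_y = 198.0 → σ = 518 MPa, n = 0.382
  sample H: E = 213.0, α = 13.3, σ_y = 979.1 → σ = 694 MPa, n = 1.41
Smallest n: sample D with n = 0.382.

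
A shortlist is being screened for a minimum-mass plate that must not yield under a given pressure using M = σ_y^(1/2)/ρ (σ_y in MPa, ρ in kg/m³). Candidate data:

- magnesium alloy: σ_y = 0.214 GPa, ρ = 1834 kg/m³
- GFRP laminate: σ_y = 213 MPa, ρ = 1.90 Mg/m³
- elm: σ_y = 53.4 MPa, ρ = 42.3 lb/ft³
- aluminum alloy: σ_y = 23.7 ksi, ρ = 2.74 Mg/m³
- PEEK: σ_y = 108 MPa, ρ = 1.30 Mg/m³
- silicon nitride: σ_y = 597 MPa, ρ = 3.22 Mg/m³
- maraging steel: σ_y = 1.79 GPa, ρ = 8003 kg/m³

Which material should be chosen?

elm

Normalizing units and computing the index:
  magnesium alloy: σ_y = 214.0 MPa, ρ = 1834 kg/m³
  GFRP laminate: σ_y = 213.0 MPa, ρ = 1900 kg/m³
  elm: σ_y = 53.40 MPa, ρ = 677.6 kg/m³
  aluminum alloy: σ_y = 163.4 MPa, ρ = 2740 kg/m³
  PEEK: σ_y = 108.0 MPa, ρ = 1300 kg/m³
  silicon nitride: σ_y = 597.0 MPa, ρ = 3220 kg/m³
  maraging steel: σ_y = 1790 MPa, ρ = 8003 kg/m³
  elm: M = 10.8×10⁻³
  PEEK: M = 7.99×10⁻³
  magnesium alloy: M = 7.98×10⁻³
  GFRP laminate: M = 7.68×10⁻³
  silicon nitride: M = 7.59×10⁻³
  maraging steel: M = 5.29×10⁻³
  aluminum alloy: M = 4.67×10⁻³
Highest index: elm.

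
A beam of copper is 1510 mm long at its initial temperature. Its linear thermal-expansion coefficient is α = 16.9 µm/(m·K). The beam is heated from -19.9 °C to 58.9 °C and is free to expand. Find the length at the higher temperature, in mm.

ΔT = 58.9 − (-19.9) = 78.80 K.
ΔL = α·L₀·ΔT = 16.9×10⁻⁶ × 1510 mm × 78.80 K = 2.01 mm.
L = L₀ + ΔL = 1510 + 2.01 = 1512.0 mm.

1512.0 mm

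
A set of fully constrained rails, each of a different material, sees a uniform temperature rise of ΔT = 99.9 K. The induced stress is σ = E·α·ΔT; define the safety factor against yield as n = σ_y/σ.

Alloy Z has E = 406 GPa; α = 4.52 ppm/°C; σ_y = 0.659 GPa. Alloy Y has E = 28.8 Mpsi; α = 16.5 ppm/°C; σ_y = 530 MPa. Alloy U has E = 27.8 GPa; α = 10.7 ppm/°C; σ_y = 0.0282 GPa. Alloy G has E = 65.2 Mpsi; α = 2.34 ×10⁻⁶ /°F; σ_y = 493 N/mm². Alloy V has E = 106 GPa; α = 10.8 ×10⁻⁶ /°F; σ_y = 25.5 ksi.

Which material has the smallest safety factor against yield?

alloy V

Converting E to GPa, α to ×10⁻⁶/K, σ_y to MPa, then σ and n for each:
  alloy Z: E = 406.0, α = 4.52, σ_y = 659.0 → σ = 183 MPa, n = 3.59
  alloy Y: E = 198.6, α = 16.5, σ_y = 530.0 → σ = 327 MPa, n = 1.62
  alloy U: E = 27.80, α = 10.7, σ_y = 28.20 → σ = 29.7 MPa, n = 0.949
  alloy G: E = 449.5, α = 4.21, σ_y = 493.0 → σ = 189 MPa, n = 2.61
  alloy V: E = 106.0, α = 19.4, σ_y = 175.8 → σ = 206 MPa, n = 0.854
Alloy V has the lowest safety factor, n = 0.854.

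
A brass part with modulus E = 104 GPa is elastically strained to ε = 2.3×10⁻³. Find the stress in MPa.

σ = E·ε = 104000 MPa × 2.3×10⁻³ = 239 MPa.

239 MPa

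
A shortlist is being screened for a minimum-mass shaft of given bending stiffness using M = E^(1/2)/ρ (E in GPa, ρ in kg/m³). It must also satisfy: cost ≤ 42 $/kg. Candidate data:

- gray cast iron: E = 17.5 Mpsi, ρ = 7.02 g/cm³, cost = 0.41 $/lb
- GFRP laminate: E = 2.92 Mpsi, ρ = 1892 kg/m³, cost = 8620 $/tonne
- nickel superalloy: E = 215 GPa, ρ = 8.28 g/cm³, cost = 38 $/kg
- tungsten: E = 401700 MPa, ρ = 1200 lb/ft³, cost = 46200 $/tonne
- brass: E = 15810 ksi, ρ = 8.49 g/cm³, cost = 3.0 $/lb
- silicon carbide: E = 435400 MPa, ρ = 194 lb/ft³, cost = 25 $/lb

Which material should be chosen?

GFRP laminate

Screen on constraints: cost ≤ 42 $/kg. Survivors: gray cast iron, GFRP laminate, nickel superalloy, brass.
Normalizing units and computing the index:
  gray cast iron: E = 120.7 GPa, ρ = 7020 kg/m³
  GFRP laminate: E = 20.13 GPa, ρ = 1892 kg/m³
  nickel superalloy: E = 215.0 GPa, ρ = 8280 kg/m³
  brass: E = 109.0 GPa, ρ = 8490 kg/m³
  GFRP laminate: M = 2.37×10⁻³
  nickel superalloy: M = 1.77×10⁻³
  gray cast iron: M = 1.56×10⁻³
  brass: M = 1.23×10⁻³
GFRP laminate ranks first.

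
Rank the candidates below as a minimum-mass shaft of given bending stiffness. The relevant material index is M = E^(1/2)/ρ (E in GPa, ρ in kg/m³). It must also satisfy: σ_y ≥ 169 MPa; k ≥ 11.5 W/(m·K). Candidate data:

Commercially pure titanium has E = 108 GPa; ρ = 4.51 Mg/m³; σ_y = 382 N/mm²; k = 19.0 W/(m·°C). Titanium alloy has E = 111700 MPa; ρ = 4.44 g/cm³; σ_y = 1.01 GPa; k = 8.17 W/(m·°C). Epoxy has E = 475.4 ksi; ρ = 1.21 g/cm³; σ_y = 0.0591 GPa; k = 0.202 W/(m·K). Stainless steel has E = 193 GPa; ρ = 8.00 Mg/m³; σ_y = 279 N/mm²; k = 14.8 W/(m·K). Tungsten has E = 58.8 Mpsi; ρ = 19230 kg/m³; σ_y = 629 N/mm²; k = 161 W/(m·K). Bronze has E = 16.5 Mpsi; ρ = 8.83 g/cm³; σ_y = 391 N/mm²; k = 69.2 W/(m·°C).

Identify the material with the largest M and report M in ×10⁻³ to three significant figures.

Screen on constraints: σ_y ≥ 169 MPa; k ≥ 11.5 W/(m·K). Survivors: commercially pure titanium, stainless steel, tungsten, bronze.
After converting to SI:
  commercially pure titanium: E = 108.0 GPa, ρ = 4510 kg/m³
  stainless steel: E = 193.0 GPa, ρ = 8000 kg/m³
  tungsten: E = 405.4 GPa, ρ = 19230 kg/m³
  bronze: E = 113.8 GPa, ρ = 8830 kg/m³
  commercially pure titanium: M = 2.30×10⁻³
  stainless steel: M = 1.74×10⁻³
  bronze: M = 1.21×10⁻³
  tungsten: M = 1.05×10⁻³
Commercially pure titanium ranks first.

commercially pure titanium, M = 2.30×10⁻³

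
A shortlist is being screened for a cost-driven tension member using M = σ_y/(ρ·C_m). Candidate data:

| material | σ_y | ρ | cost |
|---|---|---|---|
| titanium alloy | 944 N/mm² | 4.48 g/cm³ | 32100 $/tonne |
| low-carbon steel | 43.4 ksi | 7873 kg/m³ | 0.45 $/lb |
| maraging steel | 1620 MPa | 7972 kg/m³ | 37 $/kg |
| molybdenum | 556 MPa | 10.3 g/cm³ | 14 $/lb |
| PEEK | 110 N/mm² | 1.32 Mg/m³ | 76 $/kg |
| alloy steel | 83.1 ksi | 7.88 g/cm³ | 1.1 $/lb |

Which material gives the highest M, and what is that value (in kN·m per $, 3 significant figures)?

In SI units:
  titanium alloy: σ_y = 944.0 MPa, ρ = 4480 kg/m³, cost = 32.10 $/kg
  low-carbon steel: σ_y = 299.2 MPa, ρ = 7873 kg/m³, cost = 0.9921 $/kg
  maraging steel: σ_y = 1620 MPa, ρ = 7972 kg/m³, cost = 37.00 $/kg
  molybdenum: σ_y = 556.0 MPa, ρ = 10300 kg/m³, cost = 30.86 $/kg
  PEEK: σ_y = 110.0 MPa, ρ = 1320 kg/m³, cost = 76.00 $/kg
  alloy steel: σ_y = 573.0 MPa, ρ = 7880 kg/m³, cost = 2.425 $/kg
  low-carbon steel: M = 38.3 kN·m per $
  alloy steel: M = 30.0 kN·m per $
  titanium alloy: M = 6.56 kN·m per $
  maraging steel: M = 5.49 kN·m per $
  molybdenum: M = 1.75 kN·m per $
  PEEK: M = 1.10 kN·m per $
Low-carbon steel has the largest M.

low-carbon steel, M = 38.3 kN·m per $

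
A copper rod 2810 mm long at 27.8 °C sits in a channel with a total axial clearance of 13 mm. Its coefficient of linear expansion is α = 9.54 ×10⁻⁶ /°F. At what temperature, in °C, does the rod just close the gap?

α = 9.54×10⁻⁶/°F × 9/5 = 17.2×10⁻⁶/K.
α·L₀·ΔT = 13.0 mm ⇒ ΔT = 13.0 / (17.2×10⁻⁶ × 2810.0) = 269.4 K.
T = 27.8 + 269.4 = 297.2 °C.

297 °C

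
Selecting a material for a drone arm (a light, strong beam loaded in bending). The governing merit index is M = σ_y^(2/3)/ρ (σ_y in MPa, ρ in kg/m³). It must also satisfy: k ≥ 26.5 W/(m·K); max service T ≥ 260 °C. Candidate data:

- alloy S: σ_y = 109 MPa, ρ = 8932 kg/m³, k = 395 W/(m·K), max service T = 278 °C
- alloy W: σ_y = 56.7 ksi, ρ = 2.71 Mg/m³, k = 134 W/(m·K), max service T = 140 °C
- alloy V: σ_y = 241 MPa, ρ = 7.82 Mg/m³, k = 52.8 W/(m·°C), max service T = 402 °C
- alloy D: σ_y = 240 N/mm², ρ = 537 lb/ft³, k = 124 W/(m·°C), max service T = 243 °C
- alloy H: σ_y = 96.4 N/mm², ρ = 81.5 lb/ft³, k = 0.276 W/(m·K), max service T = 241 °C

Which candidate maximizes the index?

Screen on constraints: k ≥ 26.5 W/(m·K); max service T ≥ 260 °C. Survivors: alloy S, alloy V.
Normalizing units and computing the index:
  alloy S: σ_y = 109.0 MPa, ρ = 8932 kg/m³
  alloy V: σ_y = 241.0 MPa, ρ = 7820 kg/m³
  alloy V: M = 4.95×10⁻³
  alloy S: M = 2.55×10⁻³
The maximum is for alloy V.

alloy V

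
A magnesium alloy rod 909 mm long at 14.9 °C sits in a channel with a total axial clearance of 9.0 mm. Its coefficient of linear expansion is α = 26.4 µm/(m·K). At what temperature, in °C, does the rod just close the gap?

α·L₀·ΔT = 9.0 mm ⇒ ΔT = 9.0 / (26.4×10⁻⁶ × 909.0) = 375.0 K.
T = 14.9 + 375.0 = 389.9 °C.

390 °C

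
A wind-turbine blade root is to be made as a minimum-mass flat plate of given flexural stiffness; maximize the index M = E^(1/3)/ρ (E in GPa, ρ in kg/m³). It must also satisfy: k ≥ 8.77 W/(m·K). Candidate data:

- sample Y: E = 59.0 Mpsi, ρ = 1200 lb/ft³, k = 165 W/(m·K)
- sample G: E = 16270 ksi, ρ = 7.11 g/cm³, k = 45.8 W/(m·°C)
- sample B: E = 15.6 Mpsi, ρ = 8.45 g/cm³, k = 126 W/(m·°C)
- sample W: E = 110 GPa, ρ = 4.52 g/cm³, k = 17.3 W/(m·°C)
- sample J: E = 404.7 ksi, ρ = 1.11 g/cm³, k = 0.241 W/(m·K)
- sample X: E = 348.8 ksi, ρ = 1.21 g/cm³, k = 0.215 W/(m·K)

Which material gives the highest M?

Screen on constraints: k ≥ 8.77 W/(m·K). Survivors: sample Y, sample G, sample B, sample W.
After converting to SI:
  sample Y: E = 406.8 GPa, ρ = 19220 kg/m³
  sample G: E = 112.2 GPa, ρ = 7110 kg/m³
  sample B: E = 107.6 GPa, ρ = 8450 kg/m³
  sample W: E = 110.0 GPa, ρ = 4520 kg/m³
  sample W: M = 1.06×10⁻³
  sample G: M = 0.678×10⁻³
  sample B: M = 0.563×10⁻³
  sample Y: M = 0.385×10⁻³
Highest index: sample W.

sample W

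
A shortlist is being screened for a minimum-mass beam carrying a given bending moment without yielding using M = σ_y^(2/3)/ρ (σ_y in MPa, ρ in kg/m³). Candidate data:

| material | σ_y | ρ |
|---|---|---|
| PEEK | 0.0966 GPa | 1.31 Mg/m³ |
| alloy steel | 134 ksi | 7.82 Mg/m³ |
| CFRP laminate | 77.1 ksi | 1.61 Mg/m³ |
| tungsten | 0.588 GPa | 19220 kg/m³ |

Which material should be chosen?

CFRP laminate

After converting to SI:
  PEEK: σ_y = 96.60 MPa, ρ = 1310 kg/m³
  alloy steel: σ_y = 923.9 MPa, ρ = 7820 kg/m³
  CFRP laminate: σ_y = 531.6 MPa, ρ = 1610 kg/m³
  tungsten: σ_y = 588.0 MPa, ρ = 19220 kg/m³
  CFRP laminate: M = 40.8×10⁻³
  PEEK: M = 16.1×10⁻³
  alloy steel: M = 12.1×10⁻³
  tungsten: M = 3.65×10⁻³
The maximum is for CFRP laminate.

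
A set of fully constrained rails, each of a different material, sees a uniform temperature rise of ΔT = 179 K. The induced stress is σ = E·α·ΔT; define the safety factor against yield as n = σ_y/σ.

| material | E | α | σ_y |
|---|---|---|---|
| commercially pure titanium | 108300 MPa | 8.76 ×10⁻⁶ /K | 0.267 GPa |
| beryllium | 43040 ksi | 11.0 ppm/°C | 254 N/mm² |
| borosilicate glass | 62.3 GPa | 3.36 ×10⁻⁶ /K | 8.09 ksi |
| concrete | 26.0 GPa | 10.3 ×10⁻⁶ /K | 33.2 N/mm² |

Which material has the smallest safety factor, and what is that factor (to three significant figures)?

Per material, after unit conversion:
  commercially pure titanium: E = 108.3, α = 8.76, σ_y = 267.0 → σ = 170 MPa, n = 1.57
  beryllium: E = 296.8, α = 11.0, σ_y = 254.0 → σ = 584 MPa, n = 0.435
  borosilicate glass: E = 62.30, α = 3.36, σ_y = 55.78 → σ = 37.5 MPa, n = 1.49
  concrete: E = 26.00, α = 10.3, σ_y = 33.20 → σ = 47.9 MPa, n = 0.693
Beryllium has the lowest safety factor, n = 0.435.

beryllium, n = 0.435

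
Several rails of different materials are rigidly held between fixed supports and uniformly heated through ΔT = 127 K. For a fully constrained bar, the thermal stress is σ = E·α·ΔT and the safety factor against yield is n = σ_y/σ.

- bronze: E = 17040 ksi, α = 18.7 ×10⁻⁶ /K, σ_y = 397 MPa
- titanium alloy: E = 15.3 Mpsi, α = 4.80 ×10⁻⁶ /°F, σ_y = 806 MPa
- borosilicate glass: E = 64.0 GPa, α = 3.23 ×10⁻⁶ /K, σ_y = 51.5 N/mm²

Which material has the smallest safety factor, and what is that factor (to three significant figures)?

In consistent units (E in GPa, α in ×10⁻⁶/K, σ_y in MPa):
  bronze: E = 117.5, α = 18.7, σ_y = 397.0 → σ = 279 MPa, n = 1.42
  titanium alloy: E = 105.5, α = 8.64, σ_y = 806.0 → σ = 116 MPa, n = 6.96
  borosilicate glass: E = 64.00, α = 3.23, σ_y = 51.50 → σ = 26.3 MPa, n = 1.96
Smallest n: bronze with n = 1.42.

bronze, n = 1.42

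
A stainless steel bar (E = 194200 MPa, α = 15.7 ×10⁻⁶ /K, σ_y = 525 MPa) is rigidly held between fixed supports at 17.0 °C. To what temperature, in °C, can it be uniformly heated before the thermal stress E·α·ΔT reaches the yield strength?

189 °C

E = 194200 MPa = 194.2 GPa.
E·α·ΔT = 525.0 MPa ⇒ ΔT = 525.0 / (194.2×10³ × 15.7×10⁻⁶) = 172.2 K.
T = 17.0 + 172.2 = 189.2 °C.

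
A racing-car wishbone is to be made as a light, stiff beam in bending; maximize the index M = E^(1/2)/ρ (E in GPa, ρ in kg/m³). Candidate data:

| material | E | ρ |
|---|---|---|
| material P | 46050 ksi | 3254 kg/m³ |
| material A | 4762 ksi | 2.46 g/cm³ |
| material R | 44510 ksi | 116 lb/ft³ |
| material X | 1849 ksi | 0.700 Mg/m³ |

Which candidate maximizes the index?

material R

After converting to SI:
  material P: E = 317.5 GPa, ρ = 3254 kg/m³
  material A: E = 32.83 GPa, ρ = 2460 kg/m³
  material R: E = 306.9 GPa, ρ = 1858 kg/m³
  material X: E = 12.75 GPa, ρ = 700.0 kg/m³
  material R: M = 9.43×10⁻³
  material P: M = 5.48×10⁻³
  material X: M = 5.10×10⁻³
  material A: M = 2.33×10⁻³
Material R has the largest M.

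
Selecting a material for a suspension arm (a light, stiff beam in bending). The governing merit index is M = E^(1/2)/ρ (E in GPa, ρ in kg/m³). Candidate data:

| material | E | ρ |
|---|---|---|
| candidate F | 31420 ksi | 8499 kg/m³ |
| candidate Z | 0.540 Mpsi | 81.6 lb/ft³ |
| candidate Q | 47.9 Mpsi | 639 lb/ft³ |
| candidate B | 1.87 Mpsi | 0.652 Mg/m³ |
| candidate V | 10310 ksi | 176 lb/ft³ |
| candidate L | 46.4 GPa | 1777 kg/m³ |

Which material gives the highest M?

candidate B

Putting every candidate on a common basis:
  candidate F: E = 216.6 GPa, ρ = 8499 kg/m³
  candidate Z: E = 3.723 GPa, ρ = 1307 kg/m³
  candidate Q: E = 330.3 GPa, ρ = 10240 kg/m³
  candidate B: E = 12.89 GPa, ρ = 652.0 kg/m³
  candidate V: E = 71.08 GPa, ρ = 2819 kg/m³
  candidate L: E = 46.40 GPa, ρ = 1777 kg/m³
  candidate B: M = 5.51×10⁻³
  candidate L: M = 3.83×10⁻³
  candidate V: M = 2.99×10⁻³
  candidate Q: M = 1.78×10⁻³
  candidate F: M = 1.73×10⁻³
  candidate Z: M = 1.48×10⁻³
Candidate B has the largest M.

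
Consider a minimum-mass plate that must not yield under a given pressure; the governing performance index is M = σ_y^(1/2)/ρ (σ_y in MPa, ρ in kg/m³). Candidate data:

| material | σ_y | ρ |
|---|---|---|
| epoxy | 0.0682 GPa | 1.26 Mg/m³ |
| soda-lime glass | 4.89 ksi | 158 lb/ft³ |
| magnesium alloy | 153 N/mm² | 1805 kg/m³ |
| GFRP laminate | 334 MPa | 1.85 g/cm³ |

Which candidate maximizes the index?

GFRP laminate

In SI units:
  epoxy: σ_y = 68.20 MPa, ρ = 1260 kg/m³
  soda-lime glass: σ_y = 33.72 MPa, ρ = 2531 kg/m³
  magnesium alloy: σ_y = 153.0 MPa, ρ = 1805 kg/m³
  GFRP laminate: σ_y = 334.0 MPa, ρ = 1850 kg/m³
  GFRP laminate: M = 9.88×10⁻³
  magnesium alloy: M = 6.85×10⁻³
  epoxy: M = 6.55×10⁻³
  soda-lime glass: M = 2.29×10⁻³
GFRP laminate has the largest M.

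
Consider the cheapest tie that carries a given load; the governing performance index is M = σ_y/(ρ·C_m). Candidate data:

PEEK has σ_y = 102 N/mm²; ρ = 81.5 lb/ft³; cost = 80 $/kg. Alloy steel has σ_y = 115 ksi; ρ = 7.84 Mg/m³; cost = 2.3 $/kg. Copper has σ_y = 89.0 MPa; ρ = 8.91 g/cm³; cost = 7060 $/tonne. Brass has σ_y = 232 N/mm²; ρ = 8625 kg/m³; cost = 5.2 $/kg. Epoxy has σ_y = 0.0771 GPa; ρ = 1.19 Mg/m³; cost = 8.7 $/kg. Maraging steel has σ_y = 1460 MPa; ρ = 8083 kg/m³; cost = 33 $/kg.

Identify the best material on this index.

alloy steel

Normalizing units and computing the index:
  PEEK: σ_y = 102.0 MPa, ρ = 1306 kg/m³, cost = 80.00 $/kg
  alloy steel: σ_y = 792.9 MPa, ρ = 7840 kg/m³, cost = 2.300 $/kg
  copper: σ_y = 89.00 MPa, ρ = 8910 kg/m³, cost = 7.060 $/kg
  brass: σ_y = 232.0 MPa, ρ = 8625 kg/m³, cost = 5.200 $/kg
  epoxy: σ_y = 77.10 MPa, ρ = 1190 kg/m³, cost = 8.700 $/kg
  maraging steel: σ_y = 1460 MPa, ρ = 8083 kg/m³, cost = 33.00 $/kg
  alloy steel: M = 44.0 kN·m per $
  epoxy: M = 7.45 kN·m per $
  maraging steel: M = 5.47 kN·m per $
  brass: M = 5.17 kN·m per $
  copper: M = 1.41 kN·m per $
  PEEK: M = 0.977 kN·m per $
Alloy steel ranks first.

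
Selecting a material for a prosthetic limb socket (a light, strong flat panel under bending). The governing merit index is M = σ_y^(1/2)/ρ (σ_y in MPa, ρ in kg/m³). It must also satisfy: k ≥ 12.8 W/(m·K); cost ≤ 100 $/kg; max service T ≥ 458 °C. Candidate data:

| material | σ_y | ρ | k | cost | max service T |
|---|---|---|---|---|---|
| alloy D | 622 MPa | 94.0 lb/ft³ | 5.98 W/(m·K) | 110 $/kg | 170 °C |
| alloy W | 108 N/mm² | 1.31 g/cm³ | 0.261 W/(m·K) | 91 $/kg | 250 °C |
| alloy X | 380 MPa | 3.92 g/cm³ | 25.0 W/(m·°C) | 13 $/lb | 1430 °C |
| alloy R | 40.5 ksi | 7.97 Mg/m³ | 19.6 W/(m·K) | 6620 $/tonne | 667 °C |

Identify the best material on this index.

Screen on constraints: k ≥ 12.8 W/(m·K); cost ≤ 100 $/kg; max service T ≥ 458 °C. Survivors: alloy X, alloy R.
In SI units:
  alloy X: σ_y = 380.0 MPa, ρ = 3920 kg/m³
  alloy R: σ_y = 279.2 MPa, ρ = 7970 kg/m³
  alloy X: M = 4.97×10⁻³
  alloy R: M = 2.10×10⁻³
Highest index: alloy X.

alloy X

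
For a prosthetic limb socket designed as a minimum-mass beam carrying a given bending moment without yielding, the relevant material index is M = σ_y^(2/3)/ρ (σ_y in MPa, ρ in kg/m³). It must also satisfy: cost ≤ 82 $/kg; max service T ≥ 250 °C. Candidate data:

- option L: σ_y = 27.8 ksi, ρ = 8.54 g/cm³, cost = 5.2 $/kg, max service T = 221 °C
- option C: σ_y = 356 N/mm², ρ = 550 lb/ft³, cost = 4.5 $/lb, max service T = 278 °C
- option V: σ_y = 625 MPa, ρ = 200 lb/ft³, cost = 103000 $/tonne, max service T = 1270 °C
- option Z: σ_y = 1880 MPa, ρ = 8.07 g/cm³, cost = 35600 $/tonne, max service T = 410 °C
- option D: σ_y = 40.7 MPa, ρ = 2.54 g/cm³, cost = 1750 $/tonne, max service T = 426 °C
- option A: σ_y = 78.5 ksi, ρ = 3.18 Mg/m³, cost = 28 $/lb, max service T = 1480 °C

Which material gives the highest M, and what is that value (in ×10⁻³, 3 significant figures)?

Screen on constraints: cost ≤ 82 $/kg; max service T ≥ 250 °C. Survivors: option C, option Z, option D, option A.
Putting every candidate on a common basis:
  option C: σ_y = 356.0 MPa, ρ = 8810 kg/m³
  option Z: σ_y = 1880 MPa, ρ = 8070 kg/m³
  option D: σ_y = 40.70 MPa, ρ = 2540 kg/m³
  option A: σ_y = 541.2 MPa, ρ = 3180 kg/m³
  option A: M = 20.9×10⁻³
  option Z: M = 18.9×10⁻³
  option C: M = 5.70×10⁻³
  option D: M = 4.66×10⁻³
Option A ranks first.

option A, M = 20.9×10⁻³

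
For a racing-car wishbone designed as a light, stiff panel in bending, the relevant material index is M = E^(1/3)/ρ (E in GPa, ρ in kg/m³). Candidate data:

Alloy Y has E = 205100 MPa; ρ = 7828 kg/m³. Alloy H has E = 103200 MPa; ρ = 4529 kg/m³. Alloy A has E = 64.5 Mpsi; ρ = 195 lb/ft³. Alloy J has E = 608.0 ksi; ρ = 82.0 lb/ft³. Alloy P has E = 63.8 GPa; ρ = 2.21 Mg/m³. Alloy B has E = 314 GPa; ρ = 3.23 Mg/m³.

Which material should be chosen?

Normalizing units and computing the index:
  alloy Y: E = 205.1 GPa, ρ = 7828 kg/m³
  alloy H: E = 103.2 GPa, ρ = 4529 kg/m³
  alloy A: E = 444.7 GPa, ρ = 3124 kg/m³
  alloy J: E = 4.192 GPa, ρ = 1314 kg/m³
  alloy P: E = 63.80 GPa, ρ = 2210 kg/m³
  alloy B: E = 314.0 GPa, ρ = 3230 kg/m³
  alloy A: M = 2.44×10⁻³
  alloy B: M = 2.10×10⁻³
  alloy P: M = 1.81×10⁻³
  alloy J: M = 1.23×10⁻³
  alloy H: M = 1.04×10⁻³
  alloy Y: M = 0.753×10⁻³
The maximum is for alloy A.

alloy A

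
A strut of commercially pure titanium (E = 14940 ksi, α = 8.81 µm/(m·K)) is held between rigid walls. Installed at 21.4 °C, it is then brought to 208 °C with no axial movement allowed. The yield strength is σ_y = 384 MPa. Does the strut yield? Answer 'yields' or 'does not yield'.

E = 14940 ksi = 103.0 GPa.
ΔT = 186.6 K. Constrained thermal stress σ = E·α·ΔT = 103.0×10³ MPa × 8.81×10⁻⁶ × 186.6 = 169 MPa (compressive).
Compare to σ_y = 384 MPa: σ < σ_y, so it does not yield.

does not yield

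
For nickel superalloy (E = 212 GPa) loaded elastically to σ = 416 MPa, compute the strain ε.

1.96×10⁻³

ε = σ/E = 416 / 212000 = 1.96×10⁻³.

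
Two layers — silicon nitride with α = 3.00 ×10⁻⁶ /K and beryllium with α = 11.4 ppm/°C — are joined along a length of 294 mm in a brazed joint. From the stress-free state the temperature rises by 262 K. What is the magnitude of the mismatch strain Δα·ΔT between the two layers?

2.20×10⁻³

Δα = |3.00 − 11.4|×10⁻⁶/K = 8.40×10⁻⁶/K.
Mismatch strain = Δα·ΔT = 8.40×10⁻⁶ × 262.0 = 2.20×10⁻³.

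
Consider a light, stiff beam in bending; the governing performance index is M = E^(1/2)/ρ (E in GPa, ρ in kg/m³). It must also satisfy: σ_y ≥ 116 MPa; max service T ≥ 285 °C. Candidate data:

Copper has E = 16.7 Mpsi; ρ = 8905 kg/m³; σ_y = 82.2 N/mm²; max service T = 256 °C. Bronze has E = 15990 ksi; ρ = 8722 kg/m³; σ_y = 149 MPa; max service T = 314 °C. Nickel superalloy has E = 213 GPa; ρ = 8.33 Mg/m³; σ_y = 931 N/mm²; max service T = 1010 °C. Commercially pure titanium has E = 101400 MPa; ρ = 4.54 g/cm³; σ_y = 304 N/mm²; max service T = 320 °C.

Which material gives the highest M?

commercially pure titanium

Screen on constraints: σ_y ≥ 116 MPa; max service T ≥ 285 °C. Survivors: bronze, nickel superalloy, commercially pure titanium.
Putting every candidate on a common basis:
  bronze: E = 110.2 GPa, ρ = 8722 kg/m³
  nickel superalloy: E = 213.0 GPa, ρ = 8330 kg/m³
  commercially pure titanium: E = 101.4 GPa, ρ = 4540 kg/m³
  commercially pure titanium: M = 2.22×10⁻³
  nickel superalloy: M = 1.75×10⁻³
  bronze: M = 1.20×10⁻³
Commercially pure titanium ranks first.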